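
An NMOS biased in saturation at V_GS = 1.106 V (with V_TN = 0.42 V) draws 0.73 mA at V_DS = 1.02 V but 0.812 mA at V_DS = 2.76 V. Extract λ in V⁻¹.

With V_GS fixed, I_D ∝ (1 + λ V_DS) in saturation, so I_D2/I_D1 = (1 + λ V_DS2)/(1 + λ V_DS1).
0.812/0.73 = 1.112 = (1 + 2.76 λ)/(1 + 1.02 λ).
Solving: λ (I_D1 V_DS2 − I_D2 V_DS1) = I_D2 − I_D1, so λ = (0.812 − 0.73) / (0.73 × 2.76 − 0.812 × 1.02) = 0.082 / 1.19 = 0.0691 V⁻¹.

λ = 0.0691 V⁻¹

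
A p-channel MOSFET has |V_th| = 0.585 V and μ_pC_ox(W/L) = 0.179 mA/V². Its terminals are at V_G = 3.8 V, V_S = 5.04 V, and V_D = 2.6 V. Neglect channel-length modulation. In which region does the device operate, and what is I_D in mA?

Saturation; I_D = 0.0384 mA

V_SG = V_S − V_G = 5.04 − 3.8 = 1.24 V; V_SD = V_S − V_D = 5.04 − 2.6 = 2.44 V.
V_ov = V_SG − |V_th| = 1.24 − 0.585 = 0.655 V.
Since V_SD = 2.44 V ≥ V_ov = 0.655 V, the device is in saturation.
I_D = ½ k_p V_ov² = 0.5 × 0.179 × 0.655² = 0.0384 mA.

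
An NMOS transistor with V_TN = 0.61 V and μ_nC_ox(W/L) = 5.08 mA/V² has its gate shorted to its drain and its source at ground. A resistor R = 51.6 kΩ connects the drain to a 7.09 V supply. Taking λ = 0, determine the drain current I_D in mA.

With gate tied to drain, V_GS = V_DS ≥ V_GS − V_TN, so the device is in saturation.
KCL at the drain: ½ k_n (V_GS − V_TN)² = (V_DD − V_GS)/R.
Let x = V_GS − 0.61. Then 131 x² + x − 6.48 = 0, giving x = 0.219 V (positive root), so V_GS = 0.829 V.
I_D = (V_DD − V_GS)/R = (7.09 − 0.829) / 51.6 = 0.121 mA.

I_D = 0.121 mA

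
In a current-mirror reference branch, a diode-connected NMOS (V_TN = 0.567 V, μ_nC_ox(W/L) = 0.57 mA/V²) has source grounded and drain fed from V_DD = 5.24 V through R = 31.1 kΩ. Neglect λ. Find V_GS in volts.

With gate tied to drain, V_GS = V_DS ≥ V_GS − V_TN, so the device is in saturation.
KCL at the drain: ½ k_n (V_GS − V_TN)² = (V_DD − V_GS)/R.
Let x = V_GS − 0.567. Then 8.86 x² + x − 4.673 = 0, giving x = 0.672 V (positive root), so V_GS = 1.24 V.
I_D = (V_DD − V_GS)/R = (5.24 − 1.24) / 31.1 = 0.129 mA.

V_GS = 1.24 V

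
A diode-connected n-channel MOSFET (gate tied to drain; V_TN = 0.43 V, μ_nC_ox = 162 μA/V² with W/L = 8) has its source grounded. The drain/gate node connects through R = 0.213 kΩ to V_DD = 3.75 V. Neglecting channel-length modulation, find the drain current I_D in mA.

I_D = 3.97 mA

With gate tied to drain, V_GS = V_DS ≥ V_GS − V_TN, so the device is in saturation.
k_n = μ_nC_ox · (W/L) = 1.296 mA/V².
KCL at the drain: ½ k_n (V_GS − V_TN)² = (V_DD − V_GS)/R.
Let x = V_GS − 0.43. Then 0.138 x² + x − 3.32 = 0, giving x = 2.47 V (positive root), so V_GS = 2.9 V.
I_D = (V_DD − V_GS)/R = (3.75 − 2.9) / 0.213 = 3.97 mA.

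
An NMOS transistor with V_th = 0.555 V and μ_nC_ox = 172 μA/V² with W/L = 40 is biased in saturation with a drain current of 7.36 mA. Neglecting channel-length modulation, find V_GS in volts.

k_n = μ_nC_ox · (W/L) = 6.88 mA/V².
In saturation I_D = ½ k_n (V_GS − V_th)², so V_GS − V_th = √(2 I_D / k_n) = √(2 × 7.36 / 6.88) = 1.46 V.
V_GS = 0.555 + 1.46 = 2.02 V.

V_GS = 2.02 V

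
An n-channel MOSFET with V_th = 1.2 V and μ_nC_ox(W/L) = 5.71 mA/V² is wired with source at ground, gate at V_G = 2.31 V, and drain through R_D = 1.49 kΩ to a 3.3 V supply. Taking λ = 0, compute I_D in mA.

I_D = 1.96 mA

V_GS = V_G = 2.31 V, so V_ov = 2.31 − 1.2 = 1.11 V.
Assume saturation: I_D = ½ k_n V_ov² = 0.5 × 5.71 × 1.11² = 3.52 mA, giving V_DS = V_DD − I_D R_D = 3.3 − 3.52 × 1.49 = -1.94 V.
But -1.94 V < V_ov = 1.11 V, so the device is actually in triode.
In triode I_D = k_n[V_ov V_DS − ½ V_DS²] and I_D = (V_DD − V_DS)/R_D. Equating: 4.25 V_DS² − 10.44 V_DS + 3.3 = 0, giving V_DS = 0.372 V (the root below V_ov).
I_D = (3.3 − 0.372) / 1.49 = 1.96 mA.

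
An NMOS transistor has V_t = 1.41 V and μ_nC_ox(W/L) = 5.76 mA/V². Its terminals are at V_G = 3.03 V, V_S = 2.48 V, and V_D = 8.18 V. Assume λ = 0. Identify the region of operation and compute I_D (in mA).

Cutoff; I_D = 0 mA

V_GS = V_G − V_S = 3.03 − 2.48 = 0.55 V; V_DS = V_D − V_S = 8.18 − 2.48 = 5.7 V.
V_GS = 0.55 V < V_t = 1.41 V, so the transistor is in cutoff.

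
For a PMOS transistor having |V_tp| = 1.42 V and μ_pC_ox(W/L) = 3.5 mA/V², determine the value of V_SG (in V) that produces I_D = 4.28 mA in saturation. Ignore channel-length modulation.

In saturation I_D = ½ k_p (V_SG − |V_tp|)², so V_SG − |V_tp| = √(2 I_D / k_p) = √(2 × 4.28 / 3.5) = 1.56 V.
V_SG = 1.42 + 1.56 = 2.98 V.

V_SG = 2.98 V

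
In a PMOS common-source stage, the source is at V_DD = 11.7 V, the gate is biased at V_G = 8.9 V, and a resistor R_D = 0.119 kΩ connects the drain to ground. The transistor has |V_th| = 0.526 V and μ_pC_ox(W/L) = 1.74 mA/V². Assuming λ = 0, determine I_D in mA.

V_SG = V_DD − V_G = 11.7 − 8.9 = 2.8 V, so V_ov = 2.8 − 0.526 = 2.27 V.
Assume saturation: I_D = ½ k_p V_ov² = 0.5 × 1.74 × 2.27² = 4.5 mA, giving V_SD = V_DD − I_D R_D = 11.7 − 4.5 × 0.119 = 11.2 V.
V_SD = 11.2 V ≥ V_ov = 2.27 V, confirming saturation.

I_D = 4.50 mA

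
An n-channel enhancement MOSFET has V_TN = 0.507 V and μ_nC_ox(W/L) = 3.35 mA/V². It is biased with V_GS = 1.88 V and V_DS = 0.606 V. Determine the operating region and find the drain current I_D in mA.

Triode; I_D = 2.17 mA

V_ov = V_GS − V_TN = 1.88 − 0.507 = 1.37 V.
Since V_DS = 0.606 V < V_ov = 1.37 V, the device is in the triode region.
I_D = k_n [V_ov · V_DS − ½ V_DS²] = 3.35 × [1.37 × 0.606 − 0.5 × 0.606²] = 2.17 mA.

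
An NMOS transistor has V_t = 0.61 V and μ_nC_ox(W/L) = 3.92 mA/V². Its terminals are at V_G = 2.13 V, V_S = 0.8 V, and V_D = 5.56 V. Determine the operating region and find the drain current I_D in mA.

V_GS = V_G − V_S = 2.13 − 0.8 = 1.33 V; V_DS = V_D − V_S = 5.56 − 0.8 = 4.76 V.
V_ov = V_GS − V_t = 1.33 − 0.61 = 0.72 V.
Since V_DS = 4.76 V ≥ V_ov = 0.72 V, the device is in saturation.
I_D = ½ k_n V_ov² = 0.5 × 3.92 × 0.72² = 1.02 mA.

Saturation; I_D = 1.02 mA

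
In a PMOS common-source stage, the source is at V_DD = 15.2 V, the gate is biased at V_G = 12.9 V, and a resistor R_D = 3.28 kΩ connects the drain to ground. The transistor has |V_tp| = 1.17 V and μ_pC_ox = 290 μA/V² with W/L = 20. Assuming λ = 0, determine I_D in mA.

V_SG = V_DD − V_G = 15.2 − 12.9 = 2.3 V, so V_ov = 2.3 − 1.17 = 1.13 V.
k_p = μ_pC_ox · (W/L) = 5.8 mA/V².
Assume saturation: I_D = ½ k_p V_ov² = 0.5 × 5.8 × 1.13² = 3.7 mA, giving V_SD = V_DD − I_D R_D = 15.2 − 3.7 × 3.28 = 3.05 V.
V_SD = 3.05 V ≥ V_ov = 1.13 V, confirming saturation.

I_D = 3.70 mA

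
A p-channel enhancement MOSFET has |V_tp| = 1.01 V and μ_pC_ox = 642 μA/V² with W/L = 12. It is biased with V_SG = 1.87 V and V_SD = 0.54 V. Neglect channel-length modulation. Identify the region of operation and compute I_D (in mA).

k_p = μ_pC_ox · (W/L) = 7.704 mA/V².
V_ov = V_SG − |V_tp| = 1.87 − 1.01 = 0.86 V.
Since V_SD = 0.54 V < V_ov = 0.86 V, the device is in the triode region.
I_D = k_p [V_ov · V_SD − ½ V_SD²] = 7.704 × [0.86 × 0.54 − 0.5 × 0.54²] = 2.45 mA.

Triode; I_D = 2.45 mA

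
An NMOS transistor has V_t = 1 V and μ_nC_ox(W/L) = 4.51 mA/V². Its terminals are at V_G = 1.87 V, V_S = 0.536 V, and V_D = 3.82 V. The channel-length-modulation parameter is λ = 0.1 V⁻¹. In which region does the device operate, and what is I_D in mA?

Saturation; I_D = 0.334 mA

V_GS = V_G − V_S = 1.87 − 0.536 = 1.33 V; V_DS = V_D − V_S = 3.82 − 0.536 = 3.28 V.
V_ov = V_GS − V_t = 1.33 − 1 = 0.334 V.
Since V_DS = 3.28 V ≥ V_ov = 0.334 V, the device is in saturation.
I_D = ½ k_n V_ov² (1 + λ V_DS) = 0.5 × 4.51 × 0.334² × (1 + 0.1 × 3.28) = 0.334 mA.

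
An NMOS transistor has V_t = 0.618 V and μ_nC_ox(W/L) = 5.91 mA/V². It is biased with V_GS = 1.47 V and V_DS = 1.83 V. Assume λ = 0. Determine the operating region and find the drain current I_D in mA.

Saturation; I_D = 2.15 mA

V_ov = V_GS − V_t = 1.47 − 0.618 = 0.852 V.
Since V_DS = 1.83 V ≥ V_ov = 0.852 V, the device is in saturation.
I_D = ½ k_n V_ov² = 0.5 × 5.91 × 0.852² = 2.15 mA.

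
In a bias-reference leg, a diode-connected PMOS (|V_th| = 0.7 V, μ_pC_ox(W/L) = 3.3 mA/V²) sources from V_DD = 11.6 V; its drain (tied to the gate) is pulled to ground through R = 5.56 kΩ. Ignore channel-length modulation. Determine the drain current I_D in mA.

I_D = 1.77 mA

With gate tied to drain, V_SG = V_SD ≥ V_SG − |V_th|, so the device is in saturation.
KCL at the drain: ½ k_p (V_SG − |V_th|)² = (V_DD − V_SG)/R.
Let x = V_SG − 0.7. Then 9.17 x² + x − 10.9 = 0, giving x = 1.04 V (positive root), so V_SG = 1.74 V.
I_D = (V_DD − V_SG)/R = (11.6 − 1.74) / 5.56 = 1.77 mA.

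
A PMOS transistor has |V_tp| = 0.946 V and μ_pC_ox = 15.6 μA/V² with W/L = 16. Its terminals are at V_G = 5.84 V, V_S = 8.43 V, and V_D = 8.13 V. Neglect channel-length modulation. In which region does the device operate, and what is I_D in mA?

Triode; I_D = 0.112 mA

V_SG = V_S − V_G = 8.43 − 5.84 = 2.59 V; V_SD = V_S − V_D = 8.43 − 8.13 = 0.3 V.
k_p = μ_pC_ox · (W/L) = 0.2496 mA/V².
V_ov = V_SG − |V_tp| = 2.59 − 0.946 = 1.64 V.
Since V_SD = 0.3 V < V_ov = 1.64 V, the device is in the triode region.
I_D = k_p [V_ov · V_SD − ½ V_SD²] = 0.2496 × [1.64 × 0.3 − 0.5 × 0.3²] = 0.112 mA.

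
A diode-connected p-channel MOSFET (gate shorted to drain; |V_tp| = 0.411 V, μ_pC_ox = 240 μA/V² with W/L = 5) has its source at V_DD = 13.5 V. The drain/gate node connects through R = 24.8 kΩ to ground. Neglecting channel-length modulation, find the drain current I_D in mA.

I_D = 0.491 mA

With gate tied to drain, V_SG = V_SD ≥ V_SG − |V_tp|, so the device is in saturation.
k_p = μ_pC_ox · (W/L) = 1.2 mA/V².
KCL at the drain: ½ k_p (V_SG − |V_tp|)² = (V_DD − V_SG)/R.
Let x = V_SG − 0.411. Then 14.9 x² + x − 13.09 = 0, giving x = 0.905 V (positive root), so V_SG = 1.32 V.
I_D = (V_DD − V_SG)/R = (13.5 − 1.32) / 24.8 = 0.491 mA.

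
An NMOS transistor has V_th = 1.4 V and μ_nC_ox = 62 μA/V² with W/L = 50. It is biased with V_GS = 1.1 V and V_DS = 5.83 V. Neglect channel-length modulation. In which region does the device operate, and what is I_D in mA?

V_GS = 1.1 V < V_th = 1.4 V, so the transistor is in cutoff.

Cutoff; I_D = 0 mA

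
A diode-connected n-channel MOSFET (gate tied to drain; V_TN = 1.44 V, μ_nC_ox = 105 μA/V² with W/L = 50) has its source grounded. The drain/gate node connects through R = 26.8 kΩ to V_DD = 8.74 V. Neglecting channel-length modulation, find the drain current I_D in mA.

I_D = 0.261 mA

With gate tied to drain, V_GS = V_DS ≥ V_GS − V_TN, so the device is in saturation.
k_n = μ_nC_ox · (W/L) = 5.25 mA/V².
KCL at the drain: ½ k_n (V_GS − V_TN)² = (V_DD − V_GS)/R.
Let x = V_GS − 1.44. Then 70.4 x² + x − 7.3 = 0, giving x = 0.315 V (positive root), so V_GS = 1.76 V.
I_D = (V_DD − V_GS)/R = (8.74 − 1.76) / 26.8 = 0.261 mA.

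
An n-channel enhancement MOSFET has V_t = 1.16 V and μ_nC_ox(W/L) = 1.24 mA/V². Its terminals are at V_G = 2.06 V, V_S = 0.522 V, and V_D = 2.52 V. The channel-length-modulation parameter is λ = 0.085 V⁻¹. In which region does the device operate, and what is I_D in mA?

Saturation; I_D = 0.104 mA

V_GS = V_G − V_S = 2.06 − 0.522 = 1.54 V; V_DS = V_D − V_S = 2.52 − 0.522 = 2 V.
V_ov = V_GS − V_t = 1.54 − 1.16 = 0.378 V.
Since V_DS = 2 V ≥ V_ov = 0.378 V, the device is in saturation.
I_D = ½ k_n V_ov² (1 + λ V_DS) = 0.5 × 1.24 × 0.378² × (1 + 0.085 × 2) = 0.104 mA.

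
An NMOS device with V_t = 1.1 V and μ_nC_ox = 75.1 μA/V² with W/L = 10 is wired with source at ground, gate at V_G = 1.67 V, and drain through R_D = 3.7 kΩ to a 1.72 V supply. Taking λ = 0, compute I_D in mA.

I_D = 0.122 mA

V_GS = V_G = 1.67 V, so V_ov = 1.67 − 1.1 = 0.57 V.
k_n = μ_nC_ox · (W/L) = 0.751 mA/V².
Assume saturation: I_D = ½ k_n V_ov² = 0.5 × 0.751 × 0.57² = 0.122 mA, giving V_DS = V_DD − I_D R_D = 1.72 − 0.122 × 3.7 = 1.27 V.
V_DS = 1.27 V ≥ V_ov = 0.57 V, confirming saturation.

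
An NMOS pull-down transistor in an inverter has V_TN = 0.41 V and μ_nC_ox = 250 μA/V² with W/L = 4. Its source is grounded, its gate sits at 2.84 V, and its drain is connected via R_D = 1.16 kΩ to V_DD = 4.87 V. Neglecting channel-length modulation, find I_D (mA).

I_D = 2.71 mA

V_GS = V_G = 2.84 V, so V_ov = 2.84 − 0.41 = 2.43 V.
k_n = μ_nC_ox · (W/L) = 1 mA/V².
Assume saturation: I_D = ½ k_n V_ov² = 0.5 × 1 × 2.43² = 2.95 mA, giving V_DS = V_DD − I_D R_D = 4.87 − 2.95 × 1.16 = 1.45 V.
But 1.45 V < V_ov = 2.43 V, so the device is actually in triode.
In triode I_D = k_n[V_ov V_DS − ½ V_DS²] and I_D = (V_DD − V_DS)/R_D. Equating: 0.58 V_DS² − 3.819 V_DS + 4.87 = 0, giving V_DS = 1.73 V (the root below V_ov).
I_D = (4.87 − 1.73) / 1.16 = 2.71 mA.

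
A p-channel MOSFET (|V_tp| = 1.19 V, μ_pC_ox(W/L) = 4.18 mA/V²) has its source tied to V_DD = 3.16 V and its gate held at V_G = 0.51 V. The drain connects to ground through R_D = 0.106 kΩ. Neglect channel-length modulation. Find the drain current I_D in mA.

I_D = 4.46 mA

V_SG = V_DD − V_G = 3.16 − 0.51 = 2.65 V, so V_ov = 2.65 − 1.19 = 1.46 V.
Assume saturation: I_D = ½ k_p V_ov² = 0.5 × 4.18 × 1.46² = 4.46 mA, giving V_SD = V_DD − I_D R_D = 3.16 − 4.46 × 0.106 = 2.69 V.
V_SD = 2.69 V ≥ V_ov = 1.46 V, confirming saturation.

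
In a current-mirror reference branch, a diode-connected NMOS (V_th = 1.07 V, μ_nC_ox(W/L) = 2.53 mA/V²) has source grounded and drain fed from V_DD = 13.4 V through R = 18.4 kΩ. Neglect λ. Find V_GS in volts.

With gate tied to drain, V_GS = V_DS ≥ V_GS − V_th, so the device is in saturation.
KCL at the drain: ½ k_n (V_GS − V_th)² = (V_DD − V_GS)/R.
Let x = V_GS − 1.07. Then 23.3 x² + x − 12.33 = 0, giving x = 0.707 V (positive root), so V_GS = 1.78 V.
I_D = (V_DD − V_GS)/R = (13.4 − 1.78) / 18.4 = 0.632 mA.

V_GS = 1.78 V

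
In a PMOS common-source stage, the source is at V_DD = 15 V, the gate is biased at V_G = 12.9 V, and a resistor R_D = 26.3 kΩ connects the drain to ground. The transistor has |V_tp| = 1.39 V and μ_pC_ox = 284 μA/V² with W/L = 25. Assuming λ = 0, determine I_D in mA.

I_D = 0.566 mA

V_SG = V_DD − V_G = 15 − 12.9 = 2.1 V, so V_ov = 2.1 − 1.39 = 0.71 V.
k_p = μ_pC_ox · (W/L) = 7.1 mA/V².
Assume saturation: I_D = ½ k_p V_ov² = 0.5 × 7.1 × 0.71² = 1.79 mA, giving V_SD = V_DD − I_D R_D = 15 − 1.79 × 26.3 = -32.1 V.
But -32.1 V < V_ov = 0.71 V, so the device is actually in triode.
In triode I_D = k_p[V_ov V_SD − ½ V_SD²] and I_D = (V_DD − V_SD)/R_D. Equating: 93.4 V_SD² − 133.6 V_SD + 15 = 0, giving V_SD = 0.123 V (the root below V_ov).
I_D = (15 − 0.123) / 26.3 = 0.566 mA.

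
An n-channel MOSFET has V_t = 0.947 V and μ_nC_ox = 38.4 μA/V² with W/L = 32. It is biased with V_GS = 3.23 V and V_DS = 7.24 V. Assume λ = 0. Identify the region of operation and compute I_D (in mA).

Saturation; I_D = 3.20 mA

k_n = μ_nC_ox · (W/L) = 1.229 mA/V².
V_ov = V_GS − V_t = 3.23 − 0.947 = 2.28 V.
Since V_DS = 7.24 V ≥ V_ov = 2.28 V, the device is in saturation.
I_D = ½ k_n V_ov² = 0.5 × 1.229 × 2.28² = 3.2 mA.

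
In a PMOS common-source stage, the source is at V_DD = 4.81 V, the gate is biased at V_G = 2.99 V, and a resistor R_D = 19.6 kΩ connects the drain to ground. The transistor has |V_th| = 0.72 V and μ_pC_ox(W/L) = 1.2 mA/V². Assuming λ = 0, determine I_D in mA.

V_SG = V_DD − V_G = 4.81 − 2.99 = 1.82 V, so V_ov = 1.82 − 0.72 = 1.1 V.
Assume saturation: I_D = ½ k_p V_ov² = 0.5 × 1.2 × 1.1² = 0.726 mA, giving V_SD = V_DD − I_D R_D = 4.81 − 0.726 × 19.6 = -9.42 V.
But -9.42 V < V_ov = 1.1 V, so the device is actually in triode.
In triode I_D = k_p[V_ov V_SD − ½ V_SD²] and I_D = (V_DD − V_SD)/R_D. Equating: 11.8 V_SD² − 26.87 V_SD + 4.81 = 0, giving V_SD = 0.196 V (the root below V_ov).
I_D = (4.81 − 0.196) / 19.6 = 0.235 mA.

I_D = 0.235 mA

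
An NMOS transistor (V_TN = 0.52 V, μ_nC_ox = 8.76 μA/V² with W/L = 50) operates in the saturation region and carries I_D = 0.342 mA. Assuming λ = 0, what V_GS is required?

V_GS = 1.77 V

k_n = μ_nC_ox · (W/L) = 0.438 mA/V².
In saturation I_D = ½ k_n (V_GS − V_TN)², so V_GS − V_TN = √(2 I_D / k_n) = √(2 × 0.342 / 0.438) = 1.25 V.
V_GS = 0.52 + 1.25 = 1.77 V.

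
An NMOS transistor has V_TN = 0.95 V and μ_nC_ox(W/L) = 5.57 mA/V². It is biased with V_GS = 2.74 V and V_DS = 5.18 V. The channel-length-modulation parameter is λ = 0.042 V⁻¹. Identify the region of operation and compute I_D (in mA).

V_ov = V_GS − V_TN = 2.74 − 0.95 = 1.79 V.
Since V_DS = 5.18 V ≥ V_ov = 1.79 V, the device is in saturation.
I_D = ½ k_n V_ov² (1 + λ V_DS) = 0.5 × 5.57 × 1.79² × (1 + 0.042 × 5.18) = 10.9 mA.

Saturation; I_D = 10.9 mA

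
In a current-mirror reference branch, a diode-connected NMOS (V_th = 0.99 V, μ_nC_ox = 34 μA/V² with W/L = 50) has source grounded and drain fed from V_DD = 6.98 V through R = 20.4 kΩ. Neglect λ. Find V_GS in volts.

With gate tied to drain, V_GS = V_DS ≥ V_GS − V_th, so the device is in saturation.
k_n = μ_nC_ox · (W/L) = 1.7 mA/V².
KCL at the drain: ½ k_n (V_GS − V_th)² = (V_DD − V_GS)/R.
Let x = V_GS − 0.99. Then 17.3 x² + x − 5.99 = 0, giving x = 0.56 V (positive root), so V_GS = 1.55 V.
I_D = (V_DD − V_GS)/R = (6.98 − 1.55) / 20.4 = 0.266 mA.

V_GS = 1.55 V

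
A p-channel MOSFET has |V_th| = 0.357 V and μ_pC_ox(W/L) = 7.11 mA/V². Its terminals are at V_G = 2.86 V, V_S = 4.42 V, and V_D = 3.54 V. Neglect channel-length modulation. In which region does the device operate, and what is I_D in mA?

V_SG = V_S − V_G = 4.42 − 2.86 = 1.56 V; V_SD = V_S − V_D = 4.42 − 3.54 = 0.88 V.
V_ov = V_SG − |V_th| = 1.56 − 0.357 = 1.2 V.
Since V_SD = 0.88 V < V_ov = 1.2 V, the device is in the triode region.
I_D = k_p [V_ov · V_SD − ½ V_SD²] = 7.11 × [1.2 × 0.88 − 0.5 × 0.88²] = 4.77 mA.

Triode; I_D = 4.77 mA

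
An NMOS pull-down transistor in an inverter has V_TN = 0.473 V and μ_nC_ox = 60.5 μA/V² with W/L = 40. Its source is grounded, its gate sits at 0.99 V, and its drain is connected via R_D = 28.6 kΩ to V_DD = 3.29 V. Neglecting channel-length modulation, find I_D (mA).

I_D = 0.112 mA

V_GS = V_G = 0.99 V, so V_ov = 0.99 − 0.473 = 0.517 V.
k_n = μ_nC_ox · (W/L) = 2.42 mA/V².
Assume saturation: I_D = ½ k_n V_ov² = 0.5 × 2.42 × 0.517² = 0.323 mA, giving V_DS = V_DD − I_D R_D = 3.29 − 0.323 × 28.6 = -5.96 V.
But -5.96 V < V_ov = 0.517 V, so the device is actually in triode.
In triode I_D = k_n[V_ov V_DS − ½ V_DS²] and I_D = (V_DD − V_DS)/R_D. Equating: 34.6 V_DS² − 36.78 V_DS + 3.29 = 0, giving V_DS = 0.0986 V (the root below V_ov).
I_D = (3.29 − 0.0986) / 28.6 = 0.112 mA.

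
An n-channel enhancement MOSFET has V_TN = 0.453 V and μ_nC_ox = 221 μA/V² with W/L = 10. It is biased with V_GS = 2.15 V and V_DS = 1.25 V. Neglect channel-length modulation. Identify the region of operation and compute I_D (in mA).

k_n = μ_nC_ox · (W/L) = 2.21 mA/V².
V_ov = V_GS − V_TN = 2.15 − 0.453 = 1.7 V.
Since V_DS = 1.25 V < V_ov = 1.7 V, the device is in the triode region.
I_D = k_n [V_ov · V_DS − ½ V_DS²] = 2.21 × [1.7 × 1.25 − 0.5 × 1.25²] = 2.96 mA.

Triode; I_D = 2.96 mA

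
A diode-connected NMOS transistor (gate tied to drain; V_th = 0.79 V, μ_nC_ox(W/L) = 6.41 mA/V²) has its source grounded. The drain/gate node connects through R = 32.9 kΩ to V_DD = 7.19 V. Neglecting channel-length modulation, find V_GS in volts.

V_GS = 1.03 V

With gate tied to drain, V_GS = V_DS ≥ V_GS − V_th, so the device is in saturation.
KCL at the drain: ½ k_n (V_GS − V_th)² = (V_DD − V_GS)/R.
Let x = V_GS − 0.79. Then 105 x² + x − 6.4 = 0, giving x = 0.242 V (positive root), so V_GS = 1.03 V.
I_D = (V_DD − V_GS)/R = (7.19 − 1.03) / 32.9 = 0.187 mA.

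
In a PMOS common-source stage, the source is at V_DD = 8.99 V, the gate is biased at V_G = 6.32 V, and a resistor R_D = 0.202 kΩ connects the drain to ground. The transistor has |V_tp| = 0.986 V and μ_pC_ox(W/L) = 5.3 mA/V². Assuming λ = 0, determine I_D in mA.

V_SG = V_DD − V_G = 8.99 − 6.32 = 2.67 V, so V_ov = 2.67 − 0.986 = 1.68 V.
Assume saturation: I_D = ½ k_p V_ov² = 0.5 × 5.3 × 1.68² = 7.52 mA, giving V_SD = V_DD − I_D R_D = 8.99 − 7.52 × 0.202 = 7.47 V.
V_SD = 7.47 V ≥ V_ov = 1.68 V, confirming saturation.

I_D = 7.52 mA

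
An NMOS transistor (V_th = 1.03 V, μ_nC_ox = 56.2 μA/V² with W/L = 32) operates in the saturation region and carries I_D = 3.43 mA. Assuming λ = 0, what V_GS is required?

k_n = μ_nC_ox · (W/L) = 1.798 mA/V².
In saturation I_D = ½ k_n (V_GS − V_th)², so V_GS − V_th = √(2 I_D / k_n) = √(2 × 3.43 / 1.798) = 1.95 V.
V_GS = 1.03 + 1.95 = 2.98 V.

V_GS = 2.98 V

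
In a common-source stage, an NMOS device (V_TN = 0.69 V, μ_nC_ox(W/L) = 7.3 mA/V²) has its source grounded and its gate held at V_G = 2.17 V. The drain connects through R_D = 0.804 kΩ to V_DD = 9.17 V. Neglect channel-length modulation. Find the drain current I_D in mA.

I_D = 7.99 mA

V_GS = V_G = 2.17 V, so V_ov = 2.17 − 0.69 = 1.48 V.
Assume saturation: I_D = ½ k_n V_ov² = 0.5 × 7.3 × 1.48² = 7.99 mA, giving V_DS = V_DD − I_D R_D = 9.17 − 7.99 × 0.804 = 2.74 V.
V_DS = 2.74 V ≥ V_ov = 1.48 V, confirming saturation.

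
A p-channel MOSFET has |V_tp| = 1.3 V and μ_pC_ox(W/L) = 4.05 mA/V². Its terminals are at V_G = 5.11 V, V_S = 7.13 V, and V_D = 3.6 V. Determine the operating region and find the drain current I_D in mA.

Saturation; I_D = 1.05 mA

V_SG = V_S − V_G = 7.13 − 5.11 = 2.02 V; V_SD = V_S − V_D = 7.13 − 3.6 = 3.53 V.
V_ov = V_SG − |V_tp| = 2.02 − 1.3 = 0.72 V.
Since V_SD = 3.53 V ≥ V_ov = 0.72 V, the device is in saturation.
I_D = ½ k_p V_ov² = 0.5 × 4.05 × 0.72² = 1.05 mA.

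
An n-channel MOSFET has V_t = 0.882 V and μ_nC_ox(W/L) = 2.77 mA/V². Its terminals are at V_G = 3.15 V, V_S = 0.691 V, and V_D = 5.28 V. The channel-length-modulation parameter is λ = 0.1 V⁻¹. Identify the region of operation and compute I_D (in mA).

V_GS = V_G − V_S = 3.15 − 0.691 = 2.46 V; V_DS = V_D − V_S = 5.28 − 0.691 = 4.59 V.
V_ov = V_GS − V_t = 2.46 − 0.882 = 1.58 V.
Since V_DS = 4.59 V ≥ V_ov = 1.58 V, the device is in saturation.
I_D = ½ k_n V_ov² (1 + λ V_DS) = 0.5 × 2.77 × 1.58² × (1 + 0.1 × 4.59) = 5.03 mA.

Saturation; I_D = 5.03 mA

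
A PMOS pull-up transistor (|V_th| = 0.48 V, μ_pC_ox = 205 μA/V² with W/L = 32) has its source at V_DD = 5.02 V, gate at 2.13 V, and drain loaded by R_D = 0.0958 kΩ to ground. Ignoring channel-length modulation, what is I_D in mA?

I_D = 19.1 mA

V_SG = V_DD − V_G = 5.02 − 2.13 = 2.89 V, so V_ov = 2.89 − 0.48 = 2.41 V.
k_p = μ_pC_ox · (W/L) = 6.56 mA/V².
Assume saturation: I_D = ½ k_p V_ov² = 0.5 × 6.56 × 2.41² = 19.1 mA, giving V_SD = V_DD − I_D R_D = 5.02 − 19.1 × 0.0958 = 3.19 V.
V_SD = 3.19 V ≥ V_ov = 2.41 V, confirming saturation.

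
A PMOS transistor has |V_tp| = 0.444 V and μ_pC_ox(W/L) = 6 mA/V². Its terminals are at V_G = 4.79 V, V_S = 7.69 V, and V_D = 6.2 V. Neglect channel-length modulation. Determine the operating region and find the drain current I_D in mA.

Triode; I_D = 15.3 mA

V_SG = V_S − V_G = 7.69 − 4.79 = 2.9 V; V_SD = V_S − V_D = 7.69 − 6.2 = 1.49 V.
V_ov = V_SG − |V_tp| = 2.9 − 0.444 = 2.46 V.
Since V_SD = 1.49 V < V_ov = 2.46 V, the device is in the triode region.
I_D = k_p [V_ov · V_SD − ½ V_SD²] = 6 × [2.46 × 1.49 − 0.5 × 1.49²] = 15.3 mA.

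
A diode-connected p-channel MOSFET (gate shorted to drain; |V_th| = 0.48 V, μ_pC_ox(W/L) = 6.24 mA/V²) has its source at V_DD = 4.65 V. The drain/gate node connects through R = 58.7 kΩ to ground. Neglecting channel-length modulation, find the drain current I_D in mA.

I_D = 0.0685 mA

With gate tied to drain, V_SG = V_SD ≥ V_SG − |V_th|, so the device is in saturation.
KCL at the drain: ½ k_p (V_SG − |V_th|)² = (V_DD − V_SG)/R.
Let x = V_SG − 0.48. Then 183 x² + x − 4.17 = 0, giving x = 0.148 V (positive root), so V_SG = 0.628 V.
I_D = (V_DD − V_SG)/R = (4.65 − 0.628) / 58.7 = 0.0685 mA.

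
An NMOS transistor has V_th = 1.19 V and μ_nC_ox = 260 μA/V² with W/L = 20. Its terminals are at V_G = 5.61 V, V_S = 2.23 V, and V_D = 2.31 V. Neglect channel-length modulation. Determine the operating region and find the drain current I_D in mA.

Triode; I_D = 0.894 mA

V_GS = V_G − V_S = 5.61 − 2.23 = 3.38 V; V_DS = V_D − V_S = 2.31 − 2.23 = 0.08 V.
k_n = μ_nC_ox · (W/L) = 5.2 mA/V².
V_ov = V_GS − V_th = 3.38 − 1.19 = 2.19 V.
Since V_DS = 0.08 V < V_ov = 2.19 V, the device is in the triode region.
I_D = k_n [V_ov · V_DS − ½ V_DS²] = 5.2 × [2.19 × 0.08 − 0.5 × 0.08²] = 0.894 mA.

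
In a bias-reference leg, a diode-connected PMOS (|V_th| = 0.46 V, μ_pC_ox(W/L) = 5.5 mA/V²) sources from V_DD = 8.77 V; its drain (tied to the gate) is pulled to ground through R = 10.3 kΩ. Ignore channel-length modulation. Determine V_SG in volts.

With gate tied to drain, V_SG = V_SD ≥ V_SG − |V_th|, so the device is in saturation.
KCL at the drain: ½ k_p (V_SG − |V_th|)² = (V_DD − V_SG)/R.
Let x = V_SG − 0.46. Then 28.3 x² + x − 8.31 = 0, giving x = 0.524 V (positive root), so V_SG = 0.984 V.
I_D = (V_DD − V_SG)/R = (8.77 − 0.984) / 10.3 = 0.756 mA.

V_SG = 0.984 V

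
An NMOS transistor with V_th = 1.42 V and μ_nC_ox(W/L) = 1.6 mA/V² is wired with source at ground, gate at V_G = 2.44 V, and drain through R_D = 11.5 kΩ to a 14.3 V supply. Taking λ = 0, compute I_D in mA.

I_D = 0.832 mA

V_GS = V_G = 2.44 V, so V_ov = 2.44 − 1.42 = 1.02 V.
Assume saturation: I_D = ½ k_n V_ov² = 0.5 × 1.6 × 1.02² = 0.832 mA, giving V_DS = V_DD − I_D R_D = 14.3 − 0.832 × 11.5 = 4.73 V.
V_DS = 4.73 V ≥ V_ov = 1.02 V, confirming saturation.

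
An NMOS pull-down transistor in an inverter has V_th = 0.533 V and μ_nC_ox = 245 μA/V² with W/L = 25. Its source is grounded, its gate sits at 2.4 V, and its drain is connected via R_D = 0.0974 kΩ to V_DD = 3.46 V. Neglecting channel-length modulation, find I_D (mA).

I_D = 10.7 mA

V_GS = V_G = 2.4 V, so V_ov = 2.4 − 0.533 = 1.87 V.
k_n = μ_nC_ox · (W/L) = 6.125 mA/V².
Assume saturation: I_D = ½ k_n V_ov² = 0.5 × 6.125 × 1.87² = 10.7 mA, giving V_DS = V_DD − I_D R_D = 3.46 − 10.7 × 0.0974 = 2.42 V.
V_DS = 2.42 V ≥ V_ov = 1.87 V, confirming saturation.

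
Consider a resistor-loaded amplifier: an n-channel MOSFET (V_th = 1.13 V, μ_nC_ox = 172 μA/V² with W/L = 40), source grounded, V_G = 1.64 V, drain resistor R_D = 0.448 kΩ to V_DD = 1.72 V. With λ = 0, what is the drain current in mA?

I_D = 0.895 mA

V_GS = V_G = 1.64 V, so V_ov = 1.64 − 1.13 = 0.51 V.
k_n = μ_nC_ox · (W/L) = 6.88 mA/V².
Assume saturation: I_D = ½ k_n V_ov² = 0.5 × 6.88 × 0.51² = 0.895 mA, giving V_DS = V_DD − I_D R_D = 1.72 − 0.895 × 0.448 = 1.32 V.
V_DS = 1.32 V ≥ V_ov = 0.51 V, confirming saturation.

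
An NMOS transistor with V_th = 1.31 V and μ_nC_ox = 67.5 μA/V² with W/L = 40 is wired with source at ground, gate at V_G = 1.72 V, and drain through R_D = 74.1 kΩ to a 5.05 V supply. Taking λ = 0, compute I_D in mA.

V_GS = V_G = 1.72 V, so V_ov = 1.72 − 1.31 = 0.41 V.
k_n = μ_nC_ox · (W/L) = 2.7 mA/V².
Assume saturation: I_D = ½ k_n V_ov² = 0.5 × 2.7 × 0.41² = 0.227 mA, giving V_DS = V_DD − I_D R_D = 5.05 − 0.227 × 74.1 = -11.8 V.
But -11.8 V < V_ov = 0.41 V, so the device is actually in triode.
In triode I_D = k_n[V_ov V_DS − ½ V_DS²] and I_D = (V_DD − V_DS)/R_D. Equating: 100 V_DS² − 83.03 V_DS + 5.05 = 0, giving V_DS = 0.0661 V (the root below V_ov).
I_D = (5.05 − 0.0661) / 74.1 = 0.0673 mA.

I_D = 0.0673 mA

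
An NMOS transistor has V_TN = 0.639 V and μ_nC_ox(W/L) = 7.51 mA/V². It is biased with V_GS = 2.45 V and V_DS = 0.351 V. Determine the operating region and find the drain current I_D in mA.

Triode; I_D = 4.31 mA

V_ov = V_GS − V_TN = 2.45 − 0.639 = 1.81 V.
Since V_DS = 0.351 V < V_ov = 1.81 V, the device is in the triode region.
I_D = k_n [V_ov · V_DS − ½ V_DS²] = 7.51 × [1.81 × 0.351 − 0.5 × 0.351²] = 4.31 mA.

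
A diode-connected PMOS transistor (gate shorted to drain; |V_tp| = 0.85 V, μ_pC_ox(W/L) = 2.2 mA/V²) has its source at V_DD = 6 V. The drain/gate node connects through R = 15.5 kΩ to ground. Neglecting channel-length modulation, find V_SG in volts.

With gate tied to drain, V_SG = V_SD ≥ V_SG − |V_tp|, so the device is in saturation.
KCL at the drain: ½ k_p (V_SG − |V_tp|)² = (V_DD − V_SG)/R.
Let x = V_SG − 0.85. Then 17.1 x² + x − 5.15 = 0, giving x = 0.521 V (positive root), so V_SG = 1.37 V.
I_D = (V_DD − V_SG)/R = (6 − 1.37) / 15.5 = 0.299 mA.

V_SG = 1.37 V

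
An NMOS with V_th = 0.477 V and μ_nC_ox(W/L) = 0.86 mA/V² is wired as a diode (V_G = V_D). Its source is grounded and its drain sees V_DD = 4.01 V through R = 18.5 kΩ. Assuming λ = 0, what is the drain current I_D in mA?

I_D = 0.158 mA

With gate tied to drain, V_GS = V_DS ≥ V_GS − V_th, so the device is in saturation.
KCL at the drain: ½ k_n (V_GS − V_th)² = (V_DD − V_GS)/R.
Let x = V_GS − 0.477. Then 7.96 x² + x − 3.533 = 0, giving x = 0.607 V (positive root), so V_GS = 1.08 V.
I_D = (V_DD − V_GS)/R = (4.01 − 1.08) / 18.5 = 0.158 mA.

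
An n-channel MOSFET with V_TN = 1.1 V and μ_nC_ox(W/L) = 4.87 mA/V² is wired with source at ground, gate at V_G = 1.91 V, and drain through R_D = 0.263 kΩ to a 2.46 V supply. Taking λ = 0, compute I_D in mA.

V_GS = V_G = 1.91 V, so V_ov = 1.91 − 1.1 = 0.81 V.
Assume saturation: I_D = ½ k_n V_ov² = 0.5 × 4.87 × 0.81² = 1.6 mA, giving V_DS = V_DD − I_D R_D = 2.46 − 1.6 × 0.263 = 2.04 V.
V_DS = 2.04 V ≥ V_ov = 0.81 V, confirming saturation.

I_D = 1.60 mA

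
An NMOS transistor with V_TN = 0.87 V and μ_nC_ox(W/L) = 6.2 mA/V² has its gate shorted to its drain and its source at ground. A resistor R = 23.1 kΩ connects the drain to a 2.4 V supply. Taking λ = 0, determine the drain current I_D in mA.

With gate tied to drain, V_GS = V_DS ≥ V_GS − V_TN, so the device is in saturation.
KCL at the drain: ½ k_n (V_GS − V_TN)² = (V_DD − V_GS)/R.
Let x = V_GS − 0.87. Then 71.6 x² + x − 1.53 = 0, giving x = 0.139 V (positive root), so V_GS = 1.01 V.
I_D = (V_DD − V_GS)/R = (2.4 − 1.01) / 23.1 = 0.0602 mA.

I_D = 0.0602 mA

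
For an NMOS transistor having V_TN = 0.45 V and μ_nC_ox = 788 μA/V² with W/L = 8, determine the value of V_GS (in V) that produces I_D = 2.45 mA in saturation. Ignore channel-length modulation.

k_n = μ_nC_ox · (W/L) = 6.304 mA/V².
In saturation I_D = ½ k_n (V_GS − V_TN)², so V_GS − V_TN = √(2 I_D / k_n) = √(2 × 2.45 / 6.304) = 0.882 V.
V_GS = 0.45 + 0.882 = 1.33 V.

V_GS = 1.33 V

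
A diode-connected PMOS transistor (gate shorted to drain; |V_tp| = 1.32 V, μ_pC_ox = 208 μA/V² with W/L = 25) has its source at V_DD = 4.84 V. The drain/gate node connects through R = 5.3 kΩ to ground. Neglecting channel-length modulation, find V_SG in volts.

V_SG = 1.79 V

With gate tied to drain, V_SG = V_SD ≥ V_SG − |V_tp|, so the device is in saturation.
k_p = μ_pC_ox · (W/L) = 5.2 mA/V².
KCL at the drain: ½ k_p (V_SG − |V_tp|)² = (V_DD − V_SG)/R.
Let x = V_SG − 1.32. Then 13.8 x² + x − 3.52 = 0, giving x = 0.47 V (positive root), so V_SG = 1.79 V.
I_D = (V_DD − V_SG)/R = (4.84 − 1.79) / 5.3 = 0.575 mA.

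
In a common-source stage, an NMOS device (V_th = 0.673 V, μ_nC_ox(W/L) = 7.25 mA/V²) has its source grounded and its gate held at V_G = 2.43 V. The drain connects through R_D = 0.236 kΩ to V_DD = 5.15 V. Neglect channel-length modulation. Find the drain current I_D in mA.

I_D = 11.2 mA

V_GS = V_G = 2.43 V, so V_ov = 2.43 − 0.673 = 1.76 V.
Assume saturation: I_D = ½ k_n V_ov² = 0.5 × 7.25 × 1.76² = 11.2 mA, giving V_DS = V_DD − I_D R_D = 5.15 − 11.2 × 0.236 = 2.51 V.
V_DS = 2.51 V ≥ V_ov = 1.76 V, confirming saturation.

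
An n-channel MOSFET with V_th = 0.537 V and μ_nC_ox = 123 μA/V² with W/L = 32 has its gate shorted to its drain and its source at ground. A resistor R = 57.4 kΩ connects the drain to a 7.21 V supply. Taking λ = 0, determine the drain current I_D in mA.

I_D = 0.112 mA

With gate tied to drain, V_GS = V_DS ≥ V_GS − V_th, so the device is in saturation.
k_n = μ_nC_ox · (W/L) = 3.936 mA/V².
KCL at the drain: ½ k_n (V_GS − V_th)² = (V_DD − V_GS)/R.
Let x = V_GS − 0.537. Then 113 x² + x − 6.673 = 0, giving x = 0.239 V (positive root), so V_GS = 0.776 V.
I_D = (V_DD − V_GS)/R = (7.21 − 0.776) / 57.4 = 0.112 mA.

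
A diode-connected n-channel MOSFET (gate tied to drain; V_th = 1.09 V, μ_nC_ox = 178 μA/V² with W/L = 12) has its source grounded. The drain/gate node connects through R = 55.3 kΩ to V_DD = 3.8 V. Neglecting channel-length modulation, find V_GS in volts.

With gate tied to drain, V_GS = V_DS ≥ V_GS − V_th, so the device is in saturation.
k_n = μ_nC_ox · (W/L) = 2.136 mA/V².
KCL at the drain: ½ k_n (V_GS − V_th)² = (V_DD − V_GS)/R.
Let x = V_GS − 1.09. Then 59.1 x² + x − 2.71 = 0, giving x = 0.206 V (positive root), so V_GS = 1.3 V.
I_D = (V_DD − V_GS)/R = (3.8 − 1.3) / 55.3 = 0.0453 mA.

V_GS = 1.30 V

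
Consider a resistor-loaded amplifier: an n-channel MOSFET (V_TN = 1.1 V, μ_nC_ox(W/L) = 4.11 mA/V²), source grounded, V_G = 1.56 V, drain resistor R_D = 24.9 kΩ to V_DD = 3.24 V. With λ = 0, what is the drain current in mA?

I_D = 0.127 mA

V_GS = V_G = 1.56 V, so V_ov = 1.56 − 1.1 = 0.46 V.
Assume saturation: I_D = ½ k_n V_ov² = 0.5 × 4.11 × 0.46² = 0.435 mA, giving V_DS = V_DD − I_D R_D = 3.24 − 0.435 × 24.9 = -7.59 V.
But -7.59 V < V_ov = 0.46 V, so the device is actually in triode.
In triode I_D = k_n[V_ov V_DS − ½ V_DS²] and I_D = (V_DD − V_DS)/R_D. Equating: 51.2 V_DS² − 48.08 V_DS + 3.24 = 0, giving V_DS = 0.0731 V (the root below V_ov).
I_D = (3.24 − 0.0731) / 24.9 = 0.127 mA.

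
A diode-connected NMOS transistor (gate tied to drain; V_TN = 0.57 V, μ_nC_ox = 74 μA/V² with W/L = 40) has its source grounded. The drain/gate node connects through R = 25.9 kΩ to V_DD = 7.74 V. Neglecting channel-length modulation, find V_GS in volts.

With gate tied to drain, V_GS = V_DS ≥ V_GS − V_TN, so the device is in saturation.
k_n = μ_nC_ox · (W/L) = 2.96 mA/V².
KCL at the drain: ½ k_n (V_GS − V_TN)² = (V_DD − V_GS)/R.
Let x = V_GS − 0.57. Then 38.3 x² + x − 7.17 = 0, giving x = 0.42 V (positive root), so V_GS = 0.99 V.
I_D = (V_DD − V_GS)/R = (7.74 − 0.99) / 25.9 = 0.261 mA.

V_GS = 0.990 V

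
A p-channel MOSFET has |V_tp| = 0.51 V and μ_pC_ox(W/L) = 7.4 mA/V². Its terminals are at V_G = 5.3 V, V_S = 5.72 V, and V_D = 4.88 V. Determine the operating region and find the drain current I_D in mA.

Cutoff; I_D = 0 mA

V_SG = V_S − V_G = 5.72 − 5.3 = 0.42 V; V_SD = V_S − V_D = 5.72 − 4.88 = 0.84 V.
V_SG = 0.42 V < |V_tp| = 0.51 V, so the transistor is in cutoff.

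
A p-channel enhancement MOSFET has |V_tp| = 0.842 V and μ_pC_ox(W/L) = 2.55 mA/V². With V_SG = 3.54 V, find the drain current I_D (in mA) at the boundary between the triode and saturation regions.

I_D = 9.28 mA

At the boundary V_SD = V_ov = V_SG − |V_tp| = 3.54 − 0.842 = 2.7 V.
I_D = ½ k_p V_ov² = 0.5 × 2.55 × 2.7² = 9.28 mA.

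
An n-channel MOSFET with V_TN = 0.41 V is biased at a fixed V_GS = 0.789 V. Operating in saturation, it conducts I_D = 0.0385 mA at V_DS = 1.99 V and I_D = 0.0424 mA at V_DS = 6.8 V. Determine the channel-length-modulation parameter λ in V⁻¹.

With V_GS fixed, I_D ∝ (1 + λ V_DS) in saturation, so I_D2/I_D1 = (1 + λ V_DS2)/(1 + λ V_DS1).
0.0424/0.0385 = 1.101 = (1 + 6.8 λ)/(1 + 1.99 λ).
Solving: λ (I_D1 V_DS2 − I_D2 V_DS1) = I_D2 − I_D1, so λ = (0.0424 − 0.0385) / (0.0385 × 6.8 − 0.0424 × 1.99) = 0.0039 / 0.177 = 0.022 V⁻¹.

λ = 0.0220 V⁻¹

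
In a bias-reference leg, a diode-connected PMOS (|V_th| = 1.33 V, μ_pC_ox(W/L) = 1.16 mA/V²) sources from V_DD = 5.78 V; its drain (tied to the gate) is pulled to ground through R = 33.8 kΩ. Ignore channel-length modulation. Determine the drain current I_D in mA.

I_D = 0.118 mA

With gate tied to drain, V_SG = V_SD ≥ V_SG − |V_th|, so the device is in saturation.
KCL at the drain: ½ k_p (V_SG − |V_th|)² = (V_DD − V_SG)/R.
Let x = V_SG − 1.33. Then 19.6 x² + x − 4.45 = 0, giving x = 0.452 V (positive root), so V_SG = 1.78 V.
I_D = (V_DD − V_SG)/R = (5.78 − 1.78) / 33.8 = 0.118 mA.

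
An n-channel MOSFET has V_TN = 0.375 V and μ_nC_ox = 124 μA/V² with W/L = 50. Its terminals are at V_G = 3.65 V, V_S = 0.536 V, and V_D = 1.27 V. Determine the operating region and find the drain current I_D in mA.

V_GS = V_G − V_S = 3.65 − 0.536 = 3.11 V; V_DS = V_D − V_S = 1.27 − 0.536 = 0.734 V.
k_n = μ_nC_ox · (W/L) = 6.2 mA/V².
V_ov = V_GS − V_TN = 3.11 − 0.375 = 2.74 V.
Since V_DS = 0.734 V < V_ov = 2.74 V, the device is in the triode region.
I_D = k_n [V_ov · V_DS − ½ V_DS²] = 6.2 × [2.74 × 0.734 − 0.5 × 0.734²] = 10.8 mA.

Triode; I_D = 10.8 mA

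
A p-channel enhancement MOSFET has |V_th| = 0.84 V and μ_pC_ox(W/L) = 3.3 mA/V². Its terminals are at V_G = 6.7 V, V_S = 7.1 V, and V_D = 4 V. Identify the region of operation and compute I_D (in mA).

Cutoff; I_D = 0 mA

V_SG = V_S − V_G = 7.1 − 6.7 = 0.4 V; V_SD = V_S − V_D = 7.1 − 4 = 3.1 V.
V_SG = 0.4 V < |V_th| = 0.84 V, so the transistor is in cutoff.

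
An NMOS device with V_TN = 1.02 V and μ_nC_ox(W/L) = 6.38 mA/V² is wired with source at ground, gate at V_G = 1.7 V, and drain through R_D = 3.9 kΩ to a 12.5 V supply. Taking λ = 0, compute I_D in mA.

I_D = 1.48 mA

V_GS = V_G = 1.7 V, so V_ov = 1.7 − 1.02 = 0.68 V.
Assume saturation: I_D = ½ k_n V_ov² = 0.5 × 6.38 × 0.68² = 1.48 mA, giving V_DS = V_DD − I_D R_D = 12.5 − 1.48 × 3.9 = 6.75 V.
V_DS = 6.75 V ≥ V_ov = 0.68 V, confirming saturation.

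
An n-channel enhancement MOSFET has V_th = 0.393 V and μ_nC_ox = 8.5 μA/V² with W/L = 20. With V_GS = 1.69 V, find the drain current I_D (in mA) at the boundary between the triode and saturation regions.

I_D = 0.143 mA

At the boundary V_DS = V_ov = V_GS − V_th = 1.69 − 0.393 = 1.3 V.
k_n = μ_nC_ox · (W/L) = 0.17 mA/V².
I_D = ½ k_n V_ov² = 0.5 × 0.17 × 1.3² = 0.143 mA.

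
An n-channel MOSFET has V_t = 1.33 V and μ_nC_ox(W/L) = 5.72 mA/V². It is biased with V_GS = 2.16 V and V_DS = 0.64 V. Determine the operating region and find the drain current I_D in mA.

Triode; I_D = 1.87 mA

V_ov = V_GS − V_t = 2.16 − 1.33 = 0.83 V.
Since V_DS = 0.64 V < V_ov = 0.83 V, the device is in the triode region.
I_D = k_n [V_ov · V_DS − ½ V_DS²] = 5.72 × [0.83 × 0.64 − 0.5 × 0.64²] = 1.87 mA.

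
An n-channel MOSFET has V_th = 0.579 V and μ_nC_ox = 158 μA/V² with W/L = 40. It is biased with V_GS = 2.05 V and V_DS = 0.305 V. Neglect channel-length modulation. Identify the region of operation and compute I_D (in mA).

Triode; I_D = 2.54 mA

k_n = μ_nC_ox · (W/L) = 6.32 mA/V².
V_ov = V_GS − V_th = 2.05 − 0.579 = 1.47 V.
Since V_DS = 0.305 V < V_ov = 1.47 V, the device is in the triode region.
I_D = k_n [V_ov · V_DS − ½ V_DS²] = 6.32 × [1.47 × 0.305 − 0.5 × 0.305²] = 2.54 mA.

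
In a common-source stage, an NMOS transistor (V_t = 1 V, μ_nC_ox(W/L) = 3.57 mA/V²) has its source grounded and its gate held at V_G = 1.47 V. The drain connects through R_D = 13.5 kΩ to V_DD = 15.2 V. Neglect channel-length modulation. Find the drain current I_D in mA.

V_GS = V_G = 1.47 V, so V_ov = 1.47 − 1 = 0.47 V.
Assume saturation: I_D = ½ k_n V_ov² = 0.5 × 3.57 × 0.47² = 0.394 mA, giving V_DS = V_DD − I_D R_D = 15.2 − 0.394 × 13.5 = 9.88 V.
V_DS = 9.88 V ≥ V_ov = 0.47 V, confirming saturation.

I_D = 0.394 mA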